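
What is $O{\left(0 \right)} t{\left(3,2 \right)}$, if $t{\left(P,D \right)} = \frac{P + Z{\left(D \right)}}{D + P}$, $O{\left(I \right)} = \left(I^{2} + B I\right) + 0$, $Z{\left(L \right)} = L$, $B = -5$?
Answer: $0$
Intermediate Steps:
$O{\left(I \right)} = I^{2} - 5 I$ ($O{\left(I \right)} = \left(I^{2} - 5 I\right) + 0 = I^{2} - 5 I$)
$t{\left(P,D \right)} = 1$ ($t{\left(P,D \right)} = \frac{P + D}{D + P} = \frac{D + P}{D + P} = 1$)
$O{\left(0 \right)} t{\left(3,2 \right)} = 0 \left(-5 + 0\right) 1 = 0 \left(-5\right) 1 = 0 \cdot 1 = 0$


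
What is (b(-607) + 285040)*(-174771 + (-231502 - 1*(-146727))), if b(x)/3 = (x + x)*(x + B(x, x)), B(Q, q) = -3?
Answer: -650593576360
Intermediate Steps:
b(x) = 6*x*(-3 + x) (b(x) = 3*((x + x)*(x - 3)) = 3*((2*x)*(-3 + x)) = 3*(2*x*(-3 + x)) = 6*x*(-3 + x))
(b(-607) + 285040)*(-174771 + (-231502 - 1*(-146727))) = (6*(-607)*(-3 - 607) + 285040)*(-174771 + (-231502 - 1*(-146727))) = (6*(-607)*(-610) + 285040)*(-174771 + (-231502 + 146727)) = (2221620 + 285040)*(-174771 - 84775) = 2506660*(-259546) = -650593576360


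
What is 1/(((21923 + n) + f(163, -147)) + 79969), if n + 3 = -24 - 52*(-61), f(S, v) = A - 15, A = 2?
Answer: 1/105024 ≈ 9.5216e-6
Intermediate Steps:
f(S, v) = -13 (f(S, v) = 2 - 15 = -13)
n = 3145 (n = -3 + (-24 - 52*(-61)) = -3 + (-24 + 3172) = -3 + 3148 = 3145)
1/(((21923 + n) + f(163, -147)) + 79969) = 1/(((21923 + 3145) - 13) + 79969) = 1/((25068 - 13) + 79969) = 1/(25055 + 79969) = 1/105024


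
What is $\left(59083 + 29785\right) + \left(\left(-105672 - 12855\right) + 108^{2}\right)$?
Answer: $-17995$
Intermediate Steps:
$\left(59083 + 29785\right) + \left(\left(-105672 - 12855\right) + 108^{2}\right) = 88868 + \left(-118527 + 11664\right) = 88868 - 106863 = -17995$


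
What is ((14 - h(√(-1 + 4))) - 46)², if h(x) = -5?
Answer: 729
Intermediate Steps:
((14 - h(√(-1 + 4))) - 46)² = ((14 - 1*(-5)) - 46)² = ((14 + 5) - 46)² = (19 - 46)² = (-27)² = 729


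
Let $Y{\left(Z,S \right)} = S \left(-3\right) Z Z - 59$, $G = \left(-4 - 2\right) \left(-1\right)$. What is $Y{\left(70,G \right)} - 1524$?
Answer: $-89783$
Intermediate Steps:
$G = 6$ ($G = \left(-6\right) \left(-1\right) = 6$)
$Y{\left(Z,S \right)} = -59 - 3 S Z^{2}$ ($Y{\left(Z,S \right)} = - 3 S Z Z - 59 = - 3 S Z^{2} - 59 = -59 - 3 S Z^{2}$)
$Y{\left(70,G \right)} - 1524 = \left(-59 - 18 \cdot 70^{2}\right) - 1524 = \left(-59 - 18 \cdot 4900\right) - 1524 = \left(-59 - 88200\right) - 1524 = -88259 - 1524 = -89783$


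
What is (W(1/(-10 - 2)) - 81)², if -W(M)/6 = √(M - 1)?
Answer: (81 + I*√39)² ≈ 6522.0 + 1011.7*I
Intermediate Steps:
W(M) = -6*√(-1 + M) (W(M) = -6*√(M - 1) = -6*√(-1 + M))
(W(1/(-10 - 2)) - 81)² = (-6*√(-1 + 1/(-10 - 2)) - 81)² = (-6*√(-1 + 1/(-12)) - 81)² = (-6*√(-1 - 1/12) - 81)² = (-I*√39 - 81)² = (-81 - I*√39)²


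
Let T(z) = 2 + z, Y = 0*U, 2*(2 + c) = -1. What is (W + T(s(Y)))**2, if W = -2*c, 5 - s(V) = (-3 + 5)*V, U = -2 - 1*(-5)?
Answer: 144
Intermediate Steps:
c = -5/2 (c = -2 + (1/2)*(-1) = -2 - 1/2 = -5/2 ≈ -2.5000)
U = 3 (U = -2 + 5 = 3)
Y = 0 (Y = 0*3 = 0)
s(V) = 5 - 2*V (s(V) = 5 - (-3 + 5)*V = 5 - 2*V)
W = 5 (W = -2*(-5/2) = 5)
(W + T(s(Y)))**2 = (5 + (2 + (5 - 2*0)))**2 = (5 + (2 + (5 + 0)))**2 = (5 + (2 + 5))**2 = (5 + 7)**2 = 12**2 = 144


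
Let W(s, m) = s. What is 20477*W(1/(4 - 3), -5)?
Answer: 20477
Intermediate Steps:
20477*W(1/(4 - 3), -5) = 20477/(4 - 3) = 20477/1 = 20477*1 = 20477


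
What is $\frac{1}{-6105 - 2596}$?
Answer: $- \frac{1}{8701} \approx -0.00011493$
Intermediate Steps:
$\frac{1}{-6105 - 2596} = \frac{1}{-8701} = - \frac{1}{8701}$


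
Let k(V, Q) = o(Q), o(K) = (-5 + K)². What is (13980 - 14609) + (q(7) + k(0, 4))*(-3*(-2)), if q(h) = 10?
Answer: -563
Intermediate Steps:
k(V, Q) = (-5 + Q)²
(13980 - 14609) + (q(7) + k(0, 4))*(-3*(-2)) = (13980 - 14609) + (10 + (-5 + 4)²)*(-3*(-2)) = -629 + (10 + (-1)²)*6 = -629 + (10 + 1)*6 = -629 + 11*6 = -629 + 66 = -563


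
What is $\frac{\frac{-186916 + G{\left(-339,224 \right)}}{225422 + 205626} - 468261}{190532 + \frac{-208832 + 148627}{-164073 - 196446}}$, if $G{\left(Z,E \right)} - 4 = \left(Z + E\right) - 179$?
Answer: $- \frac{36384146150773473}{14804444061643012} \approx -2.4576$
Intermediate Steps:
$G{\left(Z,E \right)} = -175 + E + Z$ ($G{\left(Z,E \right)} = 4 - \left(179 - E - Z\right) = 4 + \left(-179 + E + Z\right) = -175 + E + Z$)
$\frac{\frac{-186916 + G{\left(-339,224 \right)}}{225422 + 205626} - 468261}{190532 + \frac{-208832 + 148627}{-164073 - 196446}} = \frac{\frac{-186916 - 290}{225422 + 205626} - 468261}{190532 + \frac{-208832 + 148627}{-164073 - 196446}} = \frac{\frac{-186916 - 290}{431048} - 468261}{190532 - \frac{60205}{-360519}} = \frac{\left(-187206\right) \frac{1}{431048} - 468261}{190532 - - \frac{60205}{360519}} = \frac{- \frac{93603}{215524} - 468261}{190532 + \frac{60205}{360519}} = - \frac{100921577367}{215524 \cdot \frac{68690466313}{360519}} = \left(- \frac{100921577367}{215524}\right) \frac{360519}{68690466313} = - \frac{36384146150773473}{14804444061643012}$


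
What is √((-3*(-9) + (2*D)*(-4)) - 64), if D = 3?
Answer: I*√61 ≈ 7.8102*I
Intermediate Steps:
√((-3*(-9) + (2*D)*(-4)) - 64) = √((-3*(-9) + (2*3)*(-4)) - 64) = √((27 + 6*(-4)) - 64) = √((27 - 24) - 64) = √(3 - 64) = √(-61) = I*√61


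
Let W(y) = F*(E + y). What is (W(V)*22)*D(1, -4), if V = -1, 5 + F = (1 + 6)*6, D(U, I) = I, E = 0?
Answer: 3256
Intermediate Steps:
F = 37 (F = -5 + (1 + 6)*6 = -5 + 7*6 = -5 + 42 = 37)
W(y) = 37*y (W(y) = 37*(0 + y) = 37*y)
(W(V)*22)*D(1, -4) = ((37*(-1))*22)*(-4) = -37*22*(-4) = -814*(-4) = 3256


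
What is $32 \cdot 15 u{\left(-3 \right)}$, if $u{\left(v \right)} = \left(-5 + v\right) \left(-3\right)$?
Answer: $11520$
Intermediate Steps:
$u{\left(v \right)} = 15 - 3 v$
$32 \cdot 15 u{\left(-3 \right)} = 32 \cdot 15 \left(15 - -9\right) = 480 \left(15 + 9\right) = 480 \cdot 24 = 11520$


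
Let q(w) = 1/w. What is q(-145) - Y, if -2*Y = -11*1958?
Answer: -1561506/145 ≈ -10769.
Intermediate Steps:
Y = 10769 (Y = -(-11)*1958/2 = -½*(-21538) = 10769)
q(-145) - Y = 1/(-145) - 1*10769 = -1/145 - 10769 = -1561506/145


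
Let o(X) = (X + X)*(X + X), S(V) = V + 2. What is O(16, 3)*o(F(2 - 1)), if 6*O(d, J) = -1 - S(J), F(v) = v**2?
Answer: -4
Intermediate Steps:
S(V) = 2 + V
o(X) = 4*X**2 (o(X) = (2*X)*(2*X) = 4*X**2)
O(d, J) = -1/2 - J/6 (O(d, J) = (-1 - (2 + J))/6 = (-1 + (-2 - J))/6 = (-3 - J)/6 = -1/2 - J/6)
O(16, 3)*o(F(2 - 1)) = (-1/2 - 1/6*3)*(4*((2 - 1)**2)**2) = (-1/2 - 1/2)*(4*(1**2)**2) = -4*1**2 = -4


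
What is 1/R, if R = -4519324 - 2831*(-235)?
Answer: -1/3854039 ≈ -2.5947e-7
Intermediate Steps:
R = -3854039 (R = -4519324 + 665285 = -3854039)
1/R = 1/(-3854039) = -1/3854039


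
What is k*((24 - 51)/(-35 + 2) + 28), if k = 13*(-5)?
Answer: -20605/11 ≈ -1873.2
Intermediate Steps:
k = -65
k*((24 - 51)/(-35 + 2) + 28) = -65*((24 - 51)/(-35 + 2) + 28) = -65*(-27/(-33) + 28) = -65*(-27*(-1/33) + 28) = -65*(9/11 + 28) = -65*317/11 = -20605/11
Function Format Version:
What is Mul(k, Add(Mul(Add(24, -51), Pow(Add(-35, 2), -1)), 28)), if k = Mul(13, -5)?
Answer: Rational(-20605, 11) ≈ -1873.2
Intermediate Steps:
k = -65
Mul(k, Add(Mul(Add(24, -51), Pow(Add(-35, 2), -1)), 28)) = Mul(-65, Add(Mul(Add(24, -51), Pow(Add(-35, 2), -1)), 28)) = Mul(-65, Add(Mul(-27, Pow(-33, -1)), 28)) = Mul(-65, Add(Mul(-27, Rational(-1, 33)), 28)) = Mul(-65, Add(Rational(9, 11), 28)) = Mul(-65, Rational(317, 11)) = Rational(-20605, 11)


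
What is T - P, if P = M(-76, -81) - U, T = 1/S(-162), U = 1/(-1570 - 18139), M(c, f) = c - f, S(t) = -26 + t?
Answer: -18546357/3705292 ≈ -5.0054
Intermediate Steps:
U = -1/19709 (U = 1/(-19709) = -1/19709 ≈ -5.0738e-5)
T = -1/188 (T = 1/(-26 - 162) = 1/(-188) = -1/188 ≈ -0.0053191)
P = 98546/19709 (P = (-76 - 1*(-81)) - 1*(-1/19709) = (-76 + 81) + 1/19709 = 5 + 1/19709 = 98546/19709 ≈ 5.0001)
T - P = -1/188 - 1*98546/19709 = -1/188 - 98546/19709 = -18546357/3705292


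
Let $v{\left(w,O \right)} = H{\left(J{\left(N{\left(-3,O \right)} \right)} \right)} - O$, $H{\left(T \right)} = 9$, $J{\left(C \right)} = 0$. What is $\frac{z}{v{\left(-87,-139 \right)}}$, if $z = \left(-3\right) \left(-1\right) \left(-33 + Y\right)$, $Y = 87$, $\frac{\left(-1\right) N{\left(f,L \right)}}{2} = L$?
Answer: $\frac{81}{74} \approx 1.0946$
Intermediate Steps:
$N{\left(f,L \right)} = - 2 L$
$v{\left(w,O \right)} = 9 - O$
$z = 162$ ($z = \left(-3\right) \left(-1\right) \left(-33 + 87\right) = 3 \cdot 54 = 162$)
$\frac{z}{v{\left(-87,-139 \right)}} = \frac{162}{9 - -139} = \frac{162}{9 + 139} = \frac{162}{148} = 162 \cdot \frac{1}{148} = \frac{81}{74}$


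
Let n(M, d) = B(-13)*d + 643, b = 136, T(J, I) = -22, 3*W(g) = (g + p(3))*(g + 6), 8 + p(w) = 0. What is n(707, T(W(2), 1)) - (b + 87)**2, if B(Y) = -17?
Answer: -48712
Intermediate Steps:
p(w) = -8 (p(w) = -8 + 0 = -8)
W(g) = (-8 + g)*(6 + g)/3 (W(g) = ((g - 8)*(g + 6))/3 = ((-8 + g)*(6 + g))/3 = (-8 + g)*(6 + g)/3)
n(M, d) = 643 - 17*d (n(M, d) = -17*d + 643 = 643 - 17*d)
n(707, T(W(2), 1)) - (b + 87)**2 = (643 - 17*(-22)) - (136 + 87)**2 = (643 + 374) - 1*223**2 = 1017 - 1*49729 = 1017 - 49729 = -48712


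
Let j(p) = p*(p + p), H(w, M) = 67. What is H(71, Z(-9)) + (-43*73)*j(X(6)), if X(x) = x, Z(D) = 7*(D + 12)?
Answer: -225941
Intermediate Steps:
Z(D) = 84 + 7*D (Z(D) = 7*(12 + D) = 84 + 7*D)
j(p) = 2*p² (j(p) = p*(2*p) = 2*p²)
H(71, Z(-9)) + (-43*73)*j(X(6)) = 67 + (-43*73)*(2*6²) = 67 - 6278*36 = 67 - 3139*72 = 67 - 226008 = -225941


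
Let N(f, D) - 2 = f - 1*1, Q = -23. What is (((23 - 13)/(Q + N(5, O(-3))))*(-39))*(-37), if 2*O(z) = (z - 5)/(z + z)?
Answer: -14430/17 ≈ -848.82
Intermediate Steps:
O(z) = (-5 + z)/(4*z) (O(z) = ((z - 5)/(z + z))/2 = ((-5 + z)/((2*z)))/2 = ((-5 + z)*(1/(2*z)))/2 = ((-5 + z)/(2*z))/2 = (-5 + z)/(4*z))
N(f, D) = 1 + f (N(f, D) = 2 + (f - 1*1) = 2 + (f - 1) = 2 + (-1 + f) = 1 + f)
(((23 - 13)/(Q + N(5, O(-3))))*(-39))*(-37) = (((23 - 13)/(-23 + (1 + 5)))*(-39))*(-37) = ((10/(-23 + 6))*(-39))*(-37) = ((10/(-17))*(-39))*(-37) = ((10*(-1/17))*(-39))*(-37) = -10/17*(-39)*(-37) = (390/17)*(-37) = -14430/17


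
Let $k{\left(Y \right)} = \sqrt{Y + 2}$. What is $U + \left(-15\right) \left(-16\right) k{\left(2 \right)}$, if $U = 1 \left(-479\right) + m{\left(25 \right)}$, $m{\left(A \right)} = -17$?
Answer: $-16$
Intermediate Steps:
$k{\left(Y \right)} = \sqrt{2 + Y}$
$U = -496$ ($U = 1 \left(-479\right) - 17 = -479 - 17 = -496$)
$U + \left(-15\right) \left(-16\right) k{\left(2 \right)} = -496 + \left(-15\right) \left(-16\right) \sqrt{2 + 2} = -496 + 240 \sqrt{4} = -496 + 240 \cdot 2 = -496 + 480 = -16$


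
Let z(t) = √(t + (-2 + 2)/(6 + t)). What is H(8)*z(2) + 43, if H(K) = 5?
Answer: 43 + 5*√2 ≈ 50.071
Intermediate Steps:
z(t) = √t (z(t) = √(t + 0/(6 + t)) = √(t + 0) = √t)
H(8)*z(2) + 43 = 5*√2 + 43 = 43 + 5*√2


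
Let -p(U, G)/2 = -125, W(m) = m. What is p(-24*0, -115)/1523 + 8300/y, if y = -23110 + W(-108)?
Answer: -3418200/17680507 ≈ -0.19333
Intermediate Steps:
p(U, G) = 250 (p(U, G) = -2*(-125) = 250)
y = -23218 (y = -23110 - 108 = -23218)
p(-24*0, -115)/1523 + 8300/y = 250/1523 + 8300/(-23218) = 250*(1/1523) + 8300*(-1/23218) = 250/1523 - 4150/11609 = -3418200/17680507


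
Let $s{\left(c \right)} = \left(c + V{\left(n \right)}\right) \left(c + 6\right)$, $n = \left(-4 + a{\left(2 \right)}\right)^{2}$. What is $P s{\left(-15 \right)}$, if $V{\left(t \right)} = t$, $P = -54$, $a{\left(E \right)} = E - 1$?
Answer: $-2916$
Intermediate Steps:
$a{\left(E \right)} = -1 + E$
$n = 9$ ($n = \left(-4 + \left(-1 + 2\right)\right)^{2} = \left(-4 + 1\right)^{2} = \left(-3\right)^{2} = 9$)
$s{\left(c \right)} = \left(6 + c\right) \left(9 + c\right)$ ($s{\left(c \right)} = \left(c + 9\right) \left(c + 6\right) = \left(9 + c\right) \left(6 + c\right) = \left(6 + c\right) \left(9 + c\right)$)
$P s{\left(-15 \right)} = - 54 \left(54 + \left(-15\right)^{2} + 15 \left(-15\right)\right) = - 54 \left(54 + 225 - 225\right) = \left(-54\right) 54 = -2916$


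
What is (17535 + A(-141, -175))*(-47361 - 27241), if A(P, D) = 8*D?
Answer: -1203703270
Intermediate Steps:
(17535 + A(-141, -175))*(-47361 - 27241) = (17535 + 8*(-175))*(-47361 - 27241) = (17535 - 1400)*(-74602) = 16135*(-74602) = -1203703270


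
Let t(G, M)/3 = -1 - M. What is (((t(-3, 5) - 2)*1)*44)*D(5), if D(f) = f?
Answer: -4400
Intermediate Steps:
t(G, M) = -3 - 3*M (t(G, M) = 3*(-1 - M) = -3 - 3*M)
(((t(-3, 5) - 2)*1)*44)*D(5) = ((((-3 - 3*5) - 2)*1)*44)*5 = ((((-3 - 15) - 2)*1)*44)*5 = (((-18 - 2)*1)*44)*5 = (-20*1*44)*5 = -20*44*5 = -880*5 = -4400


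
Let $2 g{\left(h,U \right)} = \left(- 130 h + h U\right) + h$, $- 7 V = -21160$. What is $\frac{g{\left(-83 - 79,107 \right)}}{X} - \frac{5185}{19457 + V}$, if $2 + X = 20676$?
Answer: $- \frac{234974546}{1626619983} \approx -0.14446$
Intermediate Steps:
$V = \frac{21160}{7}$ ($V = \left(- \frac{1}{7}\right) \left(-21160\right) = \frac{21160}{7} \approx 3022.9$)
$g{\left(h,U \right)} = - \frac{129 h}{2} + \frac{U h}{2}$ ($g{\left(h,U \right)} = \frac{\left(- 130 h + h U\right) + h}{2} = \frac{\left(- 130 h + U h\right) + h}{2} = \frac{- 129 h + U h}{2} = - \frac{129 h}{2} + \frac{U h}{2}$)
$X = 20674$ ($X = -2 + 20676 = 20674$)
$\frac{g{\left(-83 - 79,107 \right)}}{X} - \frac{5185}{19457 + V} = \frac{\frac{1}{2} \left(-83 - 79\right) \left(-129 + 107\right)}{20674} - \frac{5185}{19457 + \frac{21160}{7}} = \frac{1}{2} \left(-83 - 79\right) \left(-22\right) \frac{1}{20674} - \frac{5185}{\frac{157359}{7}} = \frac{1}{2} \left(-162\right) \left(-22\right) \frac{1}{20674} - \frac{36295}{157359} = 1782 \cdot \frac{1}{20674} - \frac{36295}{157359} = \frac{891}{10337} - \frac{36295}{157359} = - \frac{234974546}{1626619983}$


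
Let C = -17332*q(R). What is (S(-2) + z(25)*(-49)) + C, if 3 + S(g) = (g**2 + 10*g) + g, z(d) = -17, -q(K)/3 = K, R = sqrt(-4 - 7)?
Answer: 812 + 51996*I*sqrt(11) ≈ 812.0 + 1.7245e+5*I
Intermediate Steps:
R = I*sqrt(11) (R = sqrt(-11) = I*sqrt(11) ≈ 3.3166*I)
q(K) = -3*K
S(g) = -3 + g**2 + 11*g (S(g) = -3 + ((g**2 + 10*g) + g) = -3 + (g**2 + 11*g) = -3 + g**2 + 11*g)
C = 51996*I*sqrt(11) (C = -(-51996)*I*sqrt(11) = 51996*I*sqrt(11) ≈ 1.7245e+5*I)
(S(-2) + z(25)*(-49)) + C = ((-3 + (-2)**2 + 11*(-2)) - 17*(-49)) + 51996*I*sqrt(11) = ((-3 + 4 - 22) + 833) + 51996*I*sqrt(11) = (-21 + 833) + 51996*I*sqrt(11) = 812 + 51996*I*sqrt(11)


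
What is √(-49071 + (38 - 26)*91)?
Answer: 3*I*√5331 ≈ 219.04*I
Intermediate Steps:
√(-49071 + (38 - 26)*91) = √(-49071 + 12*91) = √(-49071 + 1092) = √(-47979) = 3*I*√5331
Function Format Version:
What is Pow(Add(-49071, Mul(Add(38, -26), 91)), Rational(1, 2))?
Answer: Mul(3, I, Pow(5331, Rational(1, 2))) ≈ Mul(219.04, I)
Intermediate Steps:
Pow(Add(-49071, Mul(Add(38, -26), 91)), Rational(1, 2)) = Pow(Add(-49071, Mul(12, 91)), Rational(1, 2)) = Pow(Add(-49071, 1092), Rational(1, 2)) = Pow(-47979, Rational(1, 2)) = Mul(3, I, Pow(5331, Rational(1, 2)))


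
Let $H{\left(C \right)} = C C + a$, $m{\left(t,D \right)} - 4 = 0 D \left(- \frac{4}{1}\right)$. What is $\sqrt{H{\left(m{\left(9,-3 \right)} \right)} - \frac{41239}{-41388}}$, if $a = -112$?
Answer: $\frac{i \sqrt{40684497123}}{20694} \approx 9.747 i$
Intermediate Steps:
$m{\left(t,D \right)} = 4$ ($m{\left(t,D \right)} = 4 + 0 D \left(- \frac{4}{1}\right) = 4 + 0 \left(\left(-4\right) 1\right) = 4 + 0 \left(-4\right) = 4 + 0 = 4$)
$H{\left(C \right)} = -112 + C^{2}$ ($H{\left(C \right)} = C C - 112 = C^{2} - 112 = -112 + C^{2}$)
$\sqrt{H{\left(m{\left(9,-3 \right)} \right)} - \frac{41239}{-41388}} = \sqrt{\left(-112 + 4^{2}\right) - \frac{41239}{-41388}} = \sqrt{\left(-112 + 16\right) - - \frac{41239}{41388}} = \sqrt{-96 + \frac{41239}{41388}} = \sqrt{- \frac{3932009}{41388}} = \frac{i \sqrt{40684497123}}{20694}$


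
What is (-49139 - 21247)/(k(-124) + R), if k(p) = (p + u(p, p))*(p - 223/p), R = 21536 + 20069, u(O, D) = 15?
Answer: -8727864/6810697 ≈ -1.2815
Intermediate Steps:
R = 41605
k(p) = (15 + p)*(p - 223/p) (k(p) = (p + 15)*(p - 223/p) = (15 + p)*(p - 223/p))
(-49139 - 21247)/(k(-124) + R) = (-49139 - 21247)/((-223 + (-124)² - 3345/(-124) + 15*(-124)) + 41605) = -70386/((-223 + 15376 - 3345*(-1/124) - 1860) + 41605) = -70386/((-223 + 15376 + 3345/124 - 1860) + 41605) = -70386/(1651677/124 + 41605) = -70386/6810697/124 = -70386*124/6810697 = -8727864/6810697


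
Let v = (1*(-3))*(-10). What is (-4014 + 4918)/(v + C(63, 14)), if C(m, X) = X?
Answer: 226/11 ≈ 20.545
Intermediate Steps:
v = 30 (v = -3*(-10) = 30)
(-4014 + 4918)/(v + C(63, 14)) = (-4014 + 4918)/(30 + 14) = 904/44 = 904*(1/44) = 226/11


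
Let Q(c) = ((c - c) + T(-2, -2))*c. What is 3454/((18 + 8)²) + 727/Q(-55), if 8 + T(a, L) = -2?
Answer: 298894/46475 ≈ 6.4313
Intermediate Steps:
T(a, L) = -10 (T(a, L) = -8 - 2 = -10)
Q(c) = -10*c (Q(c) = ((c - c) - 10)*c = (0 - 10)*c = -10*c)
3454/((18 + 8)²) + 727/Q(-55) = 3454/((18 + 8)²) + 727/((-10*(-55))) = 3454/(26²) + 727/550 = 3454/676 + 727*(1/550) = 3454*(1/676) + 727/550 = 1727/338 + 727/550 = 298894/46475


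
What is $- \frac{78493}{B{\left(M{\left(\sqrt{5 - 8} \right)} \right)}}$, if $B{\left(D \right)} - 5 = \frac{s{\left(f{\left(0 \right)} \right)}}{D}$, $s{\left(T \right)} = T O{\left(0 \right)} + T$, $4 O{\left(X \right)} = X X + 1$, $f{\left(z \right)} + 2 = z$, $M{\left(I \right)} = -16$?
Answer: $- \frac{2511776}{165} \approx -15223.0$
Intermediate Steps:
$f{\left(z \right)} = -2 + z$
$O{\left(X \right)} = \frac{1}{4} + \frac{X^{2}}{4}$ ($O{\left(X \right)} = \frac{X X + 1}{4} = \frac{X^{2} + 1}{4} = \frac{1 + X^{2}}{4} = \frac{1}{4} + \frac{X^{2}}{4}$)
$s{\left(T \right)} = \frac{5 T}{4}$ ($s{\left(T \right)} = T \left(\frac{1}{4} + \frac{0^{2}}{4}\right) + T = T \left(\frac{1}{4} + \frac{1}{4} \cdot 0\right) + T = T \left(\frac{1}{4} + 0\right) + T = T \frac{1}{4} + T = \frac{T}{4} + T = \frac{5 T}{4}$)
$B{\left(D \right)} = 5 - \frac{5}{2 D}$ ($B{\left(D \right)} = 5 + \frac{\frac{5}{4} \left(-2 + 0\right)}{D} = 5 + \frac{\frac{5}{4} \left(-2\right)}{D} = 5 - \frac{5}{2 D}$)
$- \frac{78493}{B{\left(M{\left(\sqrt{5 - 8} \right)} \right)}} = - \frac{78493}{5 - \frac{5}{2 \left(-16\right)}} = - \frac{78493}{5 - - \frac{5}{32}} = - \frac{78493}{5 + \frac{5}{32}} = - \frac{78493}{\frac{165}{32}} = \left(-78493\right) \frac{32}{165} = - \frac{2511776}{165}$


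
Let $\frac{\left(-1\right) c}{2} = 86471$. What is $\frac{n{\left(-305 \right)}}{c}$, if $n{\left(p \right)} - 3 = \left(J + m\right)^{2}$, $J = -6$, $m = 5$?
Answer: $- \frac{2}{86471} \approx -2.3129 \cdot 10^{-5}$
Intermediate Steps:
$n{\left(p \right)} = 4$ ($n{\left(p \right)} = 3 + \left(-6 + 5\right)^{2} = 3 + \left(-1\right)^{2} = 3 + 1 = 4$)
$c = -172942$ ($c = \left(-2\right) 86471 = -172942$)
$\frac{n{\left(-305 \right)}}{c} = \frac{4}{-172942} = 4 \left(- \frac{1}{172942}\right) = - \frac{2}{86471}$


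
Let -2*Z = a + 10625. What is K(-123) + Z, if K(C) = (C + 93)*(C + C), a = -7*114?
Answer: 4933/2 ≈ 2466.5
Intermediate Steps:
a = -798
K(C) = 2*C*(93 + C) (K(C) = (93 + C)*(2*C) = 2*C*(93 + C))
Z = -9827/2 (Z = -(-798 + 10625)/2 = -1/2*9827 = -9827/2 ≈ -4913.5)
K(-123) + Z = 2*(-123)*(93 - 123) - 9827/2 = 2*(-123)*(-30) - 9827/2 = 7380 - 9827/2 = 4933/2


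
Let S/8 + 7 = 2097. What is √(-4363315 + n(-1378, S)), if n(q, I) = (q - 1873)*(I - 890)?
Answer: I*√55826645 ≈ 7471.7*I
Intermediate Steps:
S = 16720 (S = -56 + 8*2097 = -56 + 16776 = 16720)
n(q, I) = (-1873 + q)*(-890 + I)
√(-4363315 + n(-1378, S)) = √(-4363315 + (1666970 - 1873*16720 - 890*(-1378) + 16720*(-1378))) = √(-4363315 + (1666970 - 31316560 + 1226420 - 23040160)) = √(-4363315 - 51463330) = √(-55826645) = I*√55826645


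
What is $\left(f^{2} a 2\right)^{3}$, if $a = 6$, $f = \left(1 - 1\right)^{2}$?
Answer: $0$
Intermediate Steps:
$f = 0$ ($f = 0^{2} = 0$)
$\left(f^{2} a 2\right)^{3} = \left(0^{2} \cdot 6 \cdot 2\right)^{3} = \left(0 \cdot 6 \cdot 2\right)^{3} = \left(0 \cdot 2\right)^{3} = 0^{3} = 0$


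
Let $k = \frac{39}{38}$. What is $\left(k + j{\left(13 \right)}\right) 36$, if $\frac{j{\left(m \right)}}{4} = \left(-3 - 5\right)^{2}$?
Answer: $\frac{175806}{19} \approx 9253.0$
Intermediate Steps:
$j{\left(m \right)} = 256$ ($j{\left(m \right)} = 4 \left(-3 - 5\right)^{2} = 4 \left(-8\right)^{2} = 4 \cdot 64 = 256$)
$k = \frac{39}{38}$ ($k = 39 \cdot \frac{1}{38} = \frac{39}{38} \approx 1.0263$)
$\left(k + j{\left(13 \right)}\right) 36 = \left(\frac{39}{38} + 256\right) 36 = \frac{9767}{38} \cdot 36 = \frac{175806}{19}$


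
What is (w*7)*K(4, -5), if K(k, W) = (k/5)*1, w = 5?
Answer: 28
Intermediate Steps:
K(k, W) = k/5 (K(k, W) = (k*(1/5))*1 = (k/5)*1 = k/5)
(w*7)*K(4, -5) = (5*7)*((1/5)*4) = 35*(4/5) = 28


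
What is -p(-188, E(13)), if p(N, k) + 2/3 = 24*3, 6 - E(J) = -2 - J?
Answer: -214/3 ≈ -71.333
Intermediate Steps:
E(J) = 8 + J (E(J) = 6 - (-2 - J) = 6 + (2 + J) = 8 + J)
p(N, k) = 214/3 (p(N, k) = -⅔ + 24*3 = -⅔ + 72 = 214/3)
-p(-188, E(13)) = -1*214/3 = -214/3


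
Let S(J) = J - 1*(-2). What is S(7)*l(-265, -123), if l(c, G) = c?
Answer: -2385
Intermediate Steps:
S(J) = 2 + J (S(J) = J + 2 = 2 + J)
S(7)*l(-265, -123) = (2 + 7)*(-265) = 9*(-265) = -2385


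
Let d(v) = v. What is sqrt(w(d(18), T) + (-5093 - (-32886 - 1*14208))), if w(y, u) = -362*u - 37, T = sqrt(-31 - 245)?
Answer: 2*sqrt(10491 - 181*I*sqrt(69)) ≈ 205.37 - 14.642*I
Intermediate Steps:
T = 2*I*sqrt(69) (T = sqrt(-276) = 2*I*sqrt(69) ≈ 16.613*I)
w(y, u) = -37 - 362*u
sqrt(w(d(18), T) + (-5093 - (-32886 - 1*14208))) = sqrt((-37 - 724*I*sqrt(69)) + (-5093 - (-32886 - 1*14208))) = sqrt((-37 - 724*I*sqrt(69)) + (-5093 - (-32886 - 14208))) = sqrt((-37 - 724*I*sqrt(69)) + (-5093 - 1*(-47094))) = sqrt((-37 - 724*I*sqrt(69)) + (-5093 + 47094)) = sqrt((-37 - 724*I*sqrt(69)) + 42001) = sqrt(41964 - 724*I*sqrt(69))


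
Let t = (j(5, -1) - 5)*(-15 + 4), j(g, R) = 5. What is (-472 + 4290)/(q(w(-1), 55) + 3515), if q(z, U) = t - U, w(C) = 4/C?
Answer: 1909/1730 ≈ 1.1035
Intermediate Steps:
t = 0 (t = (5 - 5)*(-15 + 4) = 0*(-11) = 0)
q(z, U) = -U (q(z, U) = 0 - U = -U)
(-472 + 4290)/(q(w(-1), 55) + 3515) = (-472 + 4290)/(-1*55 + 3515) = 3818/(-55 + 3515) = 3818/3460 = 3818*(1/3460) = 1909/1730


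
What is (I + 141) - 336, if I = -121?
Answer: -316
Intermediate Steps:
(I + 141) - 336 = (-121 + 141) - 336 = 20 - 336 = -316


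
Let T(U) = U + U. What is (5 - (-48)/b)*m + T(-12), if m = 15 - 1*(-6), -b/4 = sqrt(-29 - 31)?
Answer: 81 + 42*I*sqrt(15)/5 ≈ 81.0 + 32.533*I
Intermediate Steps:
T(U) = 2*U
b = -8*I*sqrt(15) (b = -4*sqrt(-29 - 31) = -8*I*sqrt(15) ≈ -30.984*I)
m = 21 (m = 15 + 6 = 21)
(5 - (-48)/b)*m + T(-12) = (5 - (-48)/((-8*I*sqrt(15))))*21 + 2*(-12) = (5 - (-48)*I*sqrt(15)/120)*21 - 24 = (5 - (-2)*I*sqrt(15)/5)*21 - 24 = (5 + 2*I*sqrt(15)/5)*21 - 24 = (105 + 42*I*sqrt(15)/5) - 24 = 81 + 42*I*sqrt(15)/5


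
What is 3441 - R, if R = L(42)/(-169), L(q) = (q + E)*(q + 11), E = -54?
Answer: 580893/169 ≈ 3437.2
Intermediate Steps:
L(q) = (-54 + q)*(11 + q) (L(q) = (q - 54)*(q + 11) = (-54 + q)*(11 + q))
R = 636/169 (R = (-594 + 42**2 - 43*42)/(-169) = (-594 + 1764 - 1806)*(-1/169) = -636*(-1/169) = 636/169 ≈ 3.7633)
3441 - R = 3441 - 1*636/169 = 3441 - 636/169 = 580893/169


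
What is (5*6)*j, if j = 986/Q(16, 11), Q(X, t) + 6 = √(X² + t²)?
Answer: 177480/341 + 29580*√377/341 ≈ 2204.8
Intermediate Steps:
Q(X, t) = -6 + √(X² + t²)
j = 986/(-6 + √377) (j = 986/(-6 + √(16² + 11²)) = 986/(-6 + √(256 + 121)) = 986/(-6 + √377) ≈ 73.492)
(5*6)*j = (5*6)*(5916/341 + 986*√377/341) = 30*(5916/341 + 986*√377/341) = 177480/341 + 29580*√377/341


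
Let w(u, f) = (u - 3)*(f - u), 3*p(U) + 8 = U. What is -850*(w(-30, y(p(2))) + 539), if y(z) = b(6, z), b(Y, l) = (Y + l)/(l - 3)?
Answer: 360910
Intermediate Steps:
p(U) = -8/3 + U/3
b(Y, l) = (Y + l)/(-3 + l)
y(z) = (6 + z)/(-3 + z)
w(u, f) = (-3 + u)*(f - u)
-850*(w(-30, y(p(2))) + 539) = -850*((-1*(-30)² - 3*(6 + (-8/3 + (⅓)*2))/(-3 + (-8/3 + (⅓)*2)) + 3*(-30) + ((6 + (-8/3 + (⅓)*2))/(-3 + (-8/3 + (⅓)*2)))*(-30)) + 539) = -850*((-1*900 - 3*(6 + (-8/3 + ⅔))/(-3 + (-8/3 + ⅔)) - 90 + ((6 + (-8/3 + ⅔))/(-3 + (-8/3 + ⅔)))*(-30)) + 539) = -850*((-900 - 3*(6 - 2)/(-3 - 2) - 90 + ((6 - 2)/(-3 - 2))*(-30)) + 539) = -850*((-900 - 3*4/(-5) - 90 + (4/(-5))*(-30)) + 539) = -850*((-900 - (-3)*4/5 - 90 - ⅕*4*(-30)) + 539) = -850*((-900 - 3*(-⅘) - 90 - ⅘*(-30)) + 539) = -850*((-900 + 12/5 - 90 + 24) + 539) = -850*(-4818/5 + 539) = -850*(-2123/5) = 360910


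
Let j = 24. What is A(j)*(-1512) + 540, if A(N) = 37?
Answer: -55404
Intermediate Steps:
A(j)*(-1512) + 540 = 37*(-1512) + 540 = -55944 + 540 = -55404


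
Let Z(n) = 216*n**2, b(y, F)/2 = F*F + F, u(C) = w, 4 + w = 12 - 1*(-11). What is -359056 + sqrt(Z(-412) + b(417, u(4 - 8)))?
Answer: -359056 + 2*sqrt(9166366) ≈ -3.5300e+5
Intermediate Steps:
w = 19 (w = -4 + (12 - 1*(-11)) = -4 + (12 + 11) = -4 + 23 = 19)
u(C) = 19
b(y, F) = 2*F + 2*F**2 (b(y, F) = 2*(F*F + F) = 2*(F**2 + F) = 2*(F + F**2) = 2*F + 2*F**2)
-359056 + sqrt(Z(-412) + b(417, u(4 - 8))) = -359056 + sqrt(216*(-412)**2 + 2*19*(1 + 19)) = -359056 + sqrt(216*169744 + 2*19*20) = -359056 + sqrt(36664704 + 760) = -359056 + sqrt(36665464) = -359056 + 2*sqrt(9166366)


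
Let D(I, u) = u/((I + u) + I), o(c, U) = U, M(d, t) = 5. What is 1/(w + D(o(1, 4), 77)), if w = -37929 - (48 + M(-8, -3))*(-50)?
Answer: -85/2998638 ≈ -2.8346e-5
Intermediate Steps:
D(I, u) = u/(u + 2*I)
w = -35279 (w = -37929 - (48 + 5)*(-50) = -37929 - 53*(-50) = -37929 - 1*(-2650) = -37929 + 2650 = -35279)
1/(w + D(o(1, 4), 77)) = 1/(-35279 + 77/(77 + 2*4)) = 1/(-35279 + 77/(77 + 8)) = 1/(-35279 + 77/85) = 1/(-2998638/85) = -85/2998638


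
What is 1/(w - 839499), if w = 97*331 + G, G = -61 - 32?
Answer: -1/807485 ≈ -1.2384e-6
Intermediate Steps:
G = -93
w = 32014 (w = 97*331 - 93 = 32107 - 93 = 32014)
1/(w - 839499) = 1/(32014 - 839499) = 1/(-807485) = -1/807485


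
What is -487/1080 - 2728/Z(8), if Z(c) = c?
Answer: -368767/1080 ≈ -341.45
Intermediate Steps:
-487/1080 - 2728/Z(8) = -487/1080 - 2728/8 = -487*1/1080 - 2728*⅛ = -487/1080 - 341 = -368767/1080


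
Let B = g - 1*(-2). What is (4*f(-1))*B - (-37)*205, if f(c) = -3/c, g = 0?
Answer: 7609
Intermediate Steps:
B = 2 (B = 0 - 1*(-2) = 0 + 2 = 2)
(4*f(-1))*B - (-37)*205 = (4*(-3/(-1)))*2 - (-37)*205 = (4*(-3*(-1)))*2 - 37*(-205) = (4*3)*2 + 7585 = 12*2 + 7585 = 24 + 7585 = 7609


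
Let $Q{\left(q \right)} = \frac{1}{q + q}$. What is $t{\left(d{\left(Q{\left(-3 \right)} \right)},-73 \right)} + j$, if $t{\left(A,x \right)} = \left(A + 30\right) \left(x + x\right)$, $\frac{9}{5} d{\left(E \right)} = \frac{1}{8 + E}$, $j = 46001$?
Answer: $\frac{5867101}{141} \approx 41611.0$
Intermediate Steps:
$Q{\left(q \right)} = \frac{1}{2 q}$
$d{\left(E \right)} = \frac{5}{9 \left(8 + E\right)}$
$t{\left(A,x \right)} = 2 x \left(30 + A\right)$ ($t{\left(A,x \right)} = \left(30 + A\right) 2 x = 2 x \left(30 + A\right)$)
$t{\left(d{\left(Q{\left(-3 \right)} \right)},-73 \right)} + j = 2 \left(-73\right) \left(30 + \frac{5}{9 \left(8 + \frac{1}{2 \left(-3\right)}\right)}\right) + 46001 = 2 \left(-73\right) \left(30 + \frac{5}{9 \left(8 + \frac{1}{2} \left(- \frac{1}{3}\right)\right)}\right) + 46001 = 2 \left(-73\right) \left(30 + \frac{5}{9 \left(8 - \frac{1}{6}\right)}\right) + 46001 = 2 \left(-73\right) \left(30 + \frac{5}{9 \cdot \frac{47}{6}}\right) + 46001 = 2 \left(-73\right) \left(30 + \frac{5}{9} \cdot \frac{6}{47}\right) + 46001 = 2 \left(-73\right) \left(30 + \frac{10}{141}\right) + 46001 = 2 \left(-73\right) \frac{4240}{141} + 46001 = - \frac{619040}{141} + 46001 = \frac{5867101}{141}$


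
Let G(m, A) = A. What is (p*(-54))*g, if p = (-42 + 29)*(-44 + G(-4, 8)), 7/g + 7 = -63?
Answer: 12636/5 ≈ 2527.2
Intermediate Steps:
g = -⅒ (g = 7/(-7 - 63) = 7/(-70) = 7*(-1/70) = -⅒ ≈ -0.10000)
p = 468 (p = (-42 + 29)*(-44 + 8) = -13*(-36) = 468)
(p*(-54))*g = (468*(-54))*(-⅒) = -25272*(-⅒) = 12636/5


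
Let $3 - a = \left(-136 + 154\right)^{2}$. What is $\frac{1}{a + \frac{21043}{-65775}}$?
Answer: $- \frac{65775}{21134818} \approx -0.0031122$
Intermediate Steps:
$a = -321$ ($a = 3 - \left(-136 + 154\right)^{2} = 3 - 18^{2} = 3 - 324 = -321$)
$\frac{1}{a + \frac{21043}{-65775}} = \frac{1}{-321 + \frac{21043}{-65775}} = \frac{1}{-321 + 21043 \left(- \frac{1}{65775}\right)} = \frac{1}{-321 - \frac{21043}{65775}} = \frac{1}{- \frac{21134818}{65775}} = - \frac{65775}{21134818}$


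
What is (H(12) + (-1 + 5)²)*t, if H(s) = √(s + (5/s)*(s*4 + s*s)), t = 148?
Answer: 2368 + 296*√23 ≈ 3787.6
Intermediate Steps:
H(s) = √(s + 5*(s² + 4*s)/s) (H(s) = √(s + (5/s)*(4*s + s²)) = √(s + (5/s)*(s² + 4*s)) = √(s + 5*(s² + 4*s)/s))
(H(12) + (-1 + 5)²)*t = (√(20 + 6*12) + (-1 + 5)²)*148 = (√(20 + 72) + 4²)*148 = (√92 + 16)*148 = (2*√23 + 16)*148 = (16 + 2*√23)*148 = 2368 + 296*√23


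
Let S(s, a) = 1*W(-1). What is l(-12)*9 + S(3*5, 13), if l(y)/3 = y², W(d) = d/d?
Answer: 3889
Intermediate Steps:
W(d) = 1
l(y) = 3*y²
S(s, a) = 1 (S(s, a) = 1*1 = 1)
l(-12)*9 + S(3*5, 13) = (3*(-12)²)*9 + 1 = (3*144)*9 + 1 = 432*9 + 1 = 3888 + 1 = 3889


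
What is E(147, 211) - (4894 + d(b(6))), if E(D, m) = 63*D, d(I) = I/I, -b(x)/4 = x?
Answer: 4366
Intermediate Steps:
b(x) = -4*x
d(I) = 1
E(147, 211) - (4894 + d(b(6))) = 63*147 - (4894 + 1) = 9261 - 1*4895 = 9261 - 4895 = 4366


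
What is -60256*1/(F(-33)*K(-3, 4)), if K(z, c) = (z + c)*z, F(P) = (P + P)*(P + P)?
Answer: 15064/3267 ≈ 4.6110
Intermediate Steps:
F(P) = 4*P² (F(P) = (2*P)*(2*P) = 4*P²)
K(z, c) = z*(c + z) (K(z, c) = (c + z)*z = z*(c + z))
-60256*1/(F(-33)*K(-3, 4)) = -60256*(-1/(13068*(4 - 3))) = -60256/((-3*1)*(4*1089)) = -60256/((-3*4356)) = -60256/(-13068) = -60256*(-1/13068) = 15064/3267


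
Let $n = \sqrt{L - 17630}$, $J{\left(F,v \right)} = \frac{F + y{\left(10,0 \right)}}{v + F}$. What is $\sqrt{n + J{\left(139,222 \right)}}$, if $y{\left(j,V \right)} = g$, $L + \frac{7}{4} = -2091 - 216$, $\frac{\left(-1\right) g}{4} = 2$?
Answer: $\frac{\sqrt{524 + 722 i \sqrt{79755}}}{38} \approx 8.4133 + 8.3917 i$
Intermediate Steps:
$g = -8$ ($g = \left(-4\right) 2 = -8$)
$L = - \frac{9235}{4}$ ($L = - \frac{7}{4} - 2307 = - \frac{9235}{4} \approx -2308.8$)
$y{\left(j,V \right)} = -8$
$J{\left(F,v \right)} = \frac{-8 + F}{F + v}$ ($J{\left(F,v \right)} = \frac{F - 8}{v + F} = \frac{-8 + F}{F + v}$)
$n = \frac{i \sqrt{79755}}{2}$ ($n = \sqrt{- \frac{9235}{4} - 17630} = \sqrt{- \frac{79755}{4}} = \frac{i \sqrt{79755}}{2} \approx 141.2 i$)
$\sqrt{n + J{\left(139,222 \right)}} = \sqrt{\frac{i \sqrt{79755}}{2} + \frac{-8 + 139}{139 + 222}} = \sqrt{\frac{i \sqrt{79755}}{2} + \frac{1}{361} \cdot 131} = \sqrt{\frac{i \sqrt{79755}}{2} + \frac{131}{361}} = \sqrt{\frac{131}{361} + \frac{i \sqrt{79755}}{2}}$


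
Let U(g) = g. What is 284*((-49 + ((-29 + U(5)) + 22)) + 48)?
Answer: -852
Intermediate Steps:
284*((-49 + ((-29 + U(5)) + 22)) + 48) = 284*((-49 + ((-29 + 5) + 22)) + 48) = 284*((-49 + (-24 + 22)) + 48) = 284*((-49 - 2) + 48) = 284*(-51 + 48) = 284*(-3) = -852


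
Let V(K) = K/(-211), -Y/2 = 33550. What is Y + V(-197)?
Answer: -14157903/211 ≈ -67099.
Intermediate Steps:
Y = -67100 (Y = -2*33550 = -67100)
V(K) = -K/211 (V(K) = K*(-1/211) = -K/211)
Y + V(-197) = -67100 - 1/211*(-197) = -67100 + 197/211 = -14157903/211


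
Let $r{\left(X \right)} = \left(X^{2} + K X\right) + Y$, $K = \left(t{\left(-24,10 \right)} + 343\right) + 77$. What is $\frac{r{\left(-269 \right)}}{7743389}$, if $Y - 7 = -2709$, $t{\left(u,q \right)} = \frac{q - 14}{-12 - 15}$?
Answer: $- \frac{1170743}{209071503} \approx -0.0055997$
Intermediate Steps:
$t{\left(u,q \right)} = \frac{14}{27} - \frac{q}{27}$ ($t{\left(u,q \right)} = \frac{-14 + q}{-27} = \left(-14 + q\right) \left(- \frac{1}{27}\right) = \frac{14}{27} - \frac{q}{27}$)
$K = \frac{11344}{27}$ ($K = \left(\left(\frac{14}{27} - \frac{10}{27}\right) + 343\right) + 77 = \left(\frac{4}{27} + 343\right) + 77 = \frac{9265}{27} + 77 = \frac{11344}{27} \approx 420.15$)
$Y = -2702$ ($Y = 7 - 2709 = -2702$)
$r{\left(X \right)} = -2702 + X^{2} + \frac{11344 X}{27}$ ($r{\left(X \right)} = \left(X^{2} + \frac{11344 X}{27}\right) - 2702 = -2702 + X^{2} + \frac{11344 X}{27}$)
$\frac{r{\left(-269 \right)}}{7743389} = \frac{-2702 + \left(-269\right)^{2} + \frac{11344}{27} \left(-269\right)}{7743389} = \left(-2702 + 72361 - \frac{3051536}{27}\right) \frac{1}{7743389} = \left(- \frac{1170743}{27}\right) \frac{1}{7743389} = - \frac{1170743}{209071503}$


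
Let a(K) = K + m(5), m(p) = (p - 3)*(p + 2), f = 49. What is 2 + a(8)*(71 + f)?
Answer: 2642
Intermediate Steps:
m(p) = (-3 + p)*(2 + p)
a(K) = 14 + K (a(K) = K + (-6 + 5² - 1*5) = K + (-6 + 25 - 5) = K + 14 = 14 + K)
2 + a(8)*(71 + f) = 2 + (14 + 8)*(71 + 49) = 2 + 22*120 = 2 + 2640 = 2642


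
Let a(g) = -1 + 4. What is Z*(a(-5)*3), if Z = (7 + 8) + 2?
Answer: 153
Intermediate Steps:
a(g) = 3
Z = 17 (Z = 15 + 2 = 17)
Z*(a(-5)*3) = 17*(3*3) = 17*9 = 153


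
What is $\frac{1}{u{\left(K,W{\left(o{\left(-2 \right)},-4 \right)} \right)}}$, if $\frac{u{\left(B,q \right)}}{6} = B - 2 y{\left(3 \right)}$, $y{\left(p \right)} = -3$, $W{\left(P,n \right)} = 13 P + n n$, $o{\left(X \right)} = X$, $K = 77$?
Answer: $\frac{1}{498} \approx 0.002008$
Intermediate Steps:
$W{\left(P,n \right)} = n^{2} + 13 P$ ($W{\left(P,n \right)} = 13 P + n^{2} = n^{2} + 13 P$)
$u{\left(B,q \right)} = 36 + 6 B$ ($u{\left(B,q \right)} = 6 \left(B - -6\right) = 6 \left(B + 6\right) = 6 \left(6 + B\right) = 36 + 6 B$)
$\frac{1}{u{\left(K,W{\left(o{\left(-2 \right)},-4 \right)} \right)}} = \frac{1}{36 + 6 \cdot 77} = \frac{1}{36 + 462} = \frac{1}{498}$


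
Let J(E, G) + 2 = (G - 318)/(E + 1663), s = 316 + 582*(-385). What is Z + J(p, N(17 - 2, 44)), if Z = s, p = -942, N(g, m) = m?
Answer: -161328350/721 ≈ -2.2376e+5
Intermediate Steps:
s = -223754 (s = 316 - 224070 = -223754)
J(E, G) = -2 + (-318 + G)/(1663 + E) (J(E, G) = -2 + (G - 318)/(E + 1663) = -2 + (-318 + G)/(1663 + E))
Z = -223754
Z + J(p, N(17 - 2, 44)) = -223754 + (-3644 + 44 - 2*(-942))/(1663 - 942) = -223754 + (-3644 + 44 + 1884)/721 = -223754 + (1/721)*(-1716) = -223754 - 1716/721 = -161328350/721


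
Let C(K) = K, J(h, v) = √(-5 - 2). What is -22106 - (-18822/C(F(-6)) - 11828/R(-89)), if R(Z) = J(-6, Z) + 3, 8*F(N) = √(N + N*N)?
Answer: -79553/4 + 25096*√30/5 - 2957*I*√7/4 ≈ 7603.0 - 1955.9*I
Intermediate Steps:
J(h, v) = I*√7 (J(h, v) = √(-7) = I*√7)
F(N) = √(N + N²)/8 (F(N) = √(N + N*N)/8 = √(N + N²)/8)
R(Z) = 3 + I*√7 (R(Z) = I*√7 + 3 = 3 + I*√7)
-22106 - (-18822/C(F(-6)) - 11828/R(-89)) = -22106 - (-18822*4*√30/15 - 11828/(3 + I*√7)) = -22106 - (-25096*√30/5 - 11828/(3 + I*√7)) = -22106 - (-11828/(3 + I*√7) - 25096*√30/5) = -22106 + (11828/(3 + I*√7) + 25096*√30/5) = -22106 + 11828/(3 + I*√7) + 25096*√30/5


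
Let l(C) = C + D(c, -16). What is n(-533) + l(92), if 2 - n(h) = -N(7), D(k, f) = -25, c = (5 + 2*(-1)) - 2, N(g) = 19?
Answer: 88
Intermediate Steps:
c = 1 (c = (5 - 2) - 2 = 3 - 2 = 1)
n(h) = 21 (n(h) = 2 - (-1)*19 = 2 - 1*(-19) = 2 + 19 = 21)
l(C) = -25 + C (l(C) = C - 25 = -25 + C)
n(-533) + l(92) = 21 + (-25 + 92) = 21 + 67 = 88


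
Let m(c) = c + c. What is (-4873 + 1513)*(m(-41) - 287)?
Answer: 1239840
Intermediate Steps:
m(c) = 2*c
(-4873 + 1513)*(m(-41) - 287) = (-4873 + 1513)*(2*(-41) - 287) = -3360*(-82 - 287) = -3360*(-369) = 1239840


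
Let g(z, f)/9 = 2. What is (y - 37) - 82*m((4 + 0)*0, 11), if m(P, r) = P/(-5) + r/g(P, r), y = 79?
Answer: -73/9 ≈ -8.1111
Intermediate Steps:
g(z, f) = 18 (g(z, f) = 9*2 = 18)
m(P, r) = -P/5 + r/18 (m(P, r) = P/(-5) + r/18 = P*(-⅕) + r*(1/18) = -P/5 + r/18)
(y - 37) - 82*m((4 + 0)*0, 11) = (79 - 37) - 82*(-(4 + 0)*0/5 + (1/18)*11) = 42 - 82*(-4*0/5 + 11/18) = 42 - 82*(-⅕*0 + 11/18) = 42 - 82*(0 + 11/18) = 42 - 82*11/18 = 42 - 451/9 = -73/9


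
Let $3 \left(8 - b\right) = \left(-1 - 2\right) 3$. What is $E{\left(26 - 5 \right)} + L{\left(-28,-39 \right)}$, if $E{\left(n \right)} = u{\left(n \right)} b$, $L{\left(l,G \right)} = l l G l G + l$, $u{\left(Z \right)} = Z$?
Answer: $-33388789$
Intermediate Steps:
$b = 11$ ($b = 8 - \frac{\left(-1 - 2\right) 3}{3} = 8 - \frac{\left(-3\right) 3}{3} = 8 - -3 = 8 + 3 = 11$)
$L{\left(l,G \right)} = l + G^{2} l^{3}$ ($L{\left(l,G \right)} = l G l l G + l = G l^{2} l G + l = G l^{3} G + l = G^{2} l^{3} + l = l + G^{2} l^{3}$)
$E{\left(n \right)} = 11 n$ ($E{\left(n \right)} = n 11 = 11 n$)
$E{\left(26 - 5 \right)} + L{\left(-28,-39 \right)} = 11 \left(26 - 5\right) + \left(-28 + \left(-39\right)^{2} \left(-28\right)^{3}\right) = 11 \left(26 - 5\right) + \left(-28 + 1521 \left(-21952\right)\right) = 11 \cdot 21 - 33389020 = 231 - 33389020 = -33388789$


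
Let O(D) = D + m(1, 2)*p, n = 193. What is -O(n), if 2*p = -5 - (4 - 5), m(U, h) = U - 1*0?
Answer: -191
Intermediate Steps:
m(U, h) = U (m(U, h) = U + 0 = U)
p = -2 (p = (-5 - (4 - 5))/2 = (-5 - 1*(-1))/2 = (-5 + 1)/2 = (½)*(-4) = -2)
O(D) = -2 + D (O(D) = D + 1*(-2) = D - 2 = -2 + D)
-O(n) = -(-2 + 193) = -1*191 = -191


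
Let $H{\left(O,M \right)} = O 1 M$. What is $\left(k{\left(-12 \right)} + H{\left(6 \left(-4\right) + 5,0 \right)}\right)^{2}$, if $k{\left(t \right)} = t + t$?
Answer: $576$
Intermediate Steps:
$k{\left(t \right)} = 2 t$
$H{\left(O,M \right)} = M O$ ($H{\left(O,M \right)} = O M = M O$)
$\left(k{\left(-12 \right)} + H{\left(6 \left(-4\right) + 5,0 \right)}\right)^{2} = \left(2 \left(-12\right) + 0 \left(6 \left(-4\right) + 5\right)\right)^{2} = \left(-24 + 0 \left(-24 + 5\right)\right)^{2} = \left(-24 + 0 \left(-19\right)\right)^{2} = \left(-24 + 0\right)^{2} = \left(-24\right)^{2} = 576$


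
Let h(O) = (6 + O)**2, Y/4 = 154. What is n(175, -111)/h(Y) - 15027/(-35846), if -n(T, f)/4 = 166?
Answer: 1447476031/3467060966 ≈ 0.41749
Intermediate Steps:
Y = 616 (Y = 4*154 = 616)
n(T, f) = -664 (n(T, f) = -4*166 = -664)
n(175, -111)/h(Y) - 15027/(-35846) = -664/(6 + 616)**2 - 15027/(-35846) = -664/(622**2) - 15027*(-1/35846) = -664/386884 + 15027/35846 = -664*1/386884 + 15027/35846 = -166/96721 + 15027/35846 = 1447476031/3467060966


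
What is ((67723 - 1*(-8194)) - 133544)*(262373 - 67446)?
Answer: -11233058229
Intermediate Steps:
((67723 - 1*(-8194)) - 133544)*(262373 - 67446) = ((67723 + 8194) - 133544)*194927 = (75917 - 133544)*194927 = -57627*194927 = -11233058229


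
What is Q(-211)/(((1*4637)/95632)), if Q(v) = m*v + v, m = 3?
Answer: -80713408/4637 ≈ -17406.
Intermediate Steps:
Q(v) = 4*v (Q(v) = 3*v + v = 4*v)
Q(-211)/(((1*4637)/95632)) = (4*(-211))/(((1*4637)/95632)) = -844/(4637*(1/95632)) = -844/4637/95632 = -844*95632/4637 = -80713408/4637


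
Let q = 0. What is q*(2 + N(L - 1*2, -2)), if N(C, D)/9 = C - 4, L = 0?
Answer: 0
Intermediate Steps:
N(C, D) = -36 + 9*C (N(C, D) = 9*(C - 4) = 9*(-4 + C) = -36 + 9*C)
q*(2 + N(L - 1*2, -2)) = 0*(2 + (-36 + 9*(0 - 1*2))) = 0*(2 + (-36 + 9*(0 - 2))) = 0*(2 + (-36 + 9*(-2))) = 0*(2 + (-36 - 18)) = 0*(2 - 54) = 0*(-52) = 0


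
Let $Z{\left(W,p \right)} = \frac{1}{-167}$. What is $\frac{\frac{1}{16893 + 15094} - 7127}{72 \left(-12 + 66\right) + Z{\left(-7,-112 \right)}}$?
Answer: $- \frac{38071215116}{20768999165} \approx -1.8331$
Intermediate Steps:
$Z{\left(W,p \right)} = - \frac{1}{167}$
$\frac{\frac{1}{16893 + 15094} - 7127}{72 \left(-12 + 66\right) + Z{\left(-7,-112 \right)}} = \frac{\frac{1}{16893 + 15094} - 7127}{72 \left(-12 + 66\right) - \frac{1}{167}} = \frac{\frac{1}{31987} - 7127}{72 \cdot 54 - \frac{1}{167}} = \frac{\frac{1}{31987} - 7127}{3888 - \frac{1}{167}} = - \frac{227971348}{31987 \cdot \frac{649295}{167}} = \left(- \frac{227971348}{31987}\right) \frac{167}{649295} = - \frac{38071215116}{20768999165}$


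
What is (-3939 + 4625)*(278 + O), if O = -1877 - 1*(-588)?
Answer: -693546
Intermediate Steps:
O = -1289 (O = -1877 + 588 = -1289)
(-3939 + 4625)*(278 + O) = (-3939 + 4625)*(278 - 1289) = 686*(-1011) = -693546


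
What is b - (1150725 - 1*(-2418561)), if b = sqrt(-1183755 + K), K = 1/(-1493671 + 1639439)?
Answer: -3569286 + I*sqrt(6288198248890838)/72884 ≈ -3.5693e+6 + 1088.0*I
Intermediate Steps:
K = 1/145768 ≈ 6.8602e-6
b = I*sqrt(6288198248890838)/72884 (b = sqrt(-1183755 + 1/145768) = sqrt(-172553598839/145768) = I*sqrt(6288198248890838)/72884 ≈ 1088.0*I)
b - (1150725 - 1*(-2418561)) = I*sqrt(6288198248890838)/72884 - (1150725 - 1*(-2418561)) = I*sqrt(6288198248890838)/72884 - (1150725 + 2418561) = I*sqrt(6288198248890838)/72884 - 1*3569286 = I*sqrt(6288198248890838)/72884 - 3569286 = -3569286 + I*sqrt(6288198248890838)/72884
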